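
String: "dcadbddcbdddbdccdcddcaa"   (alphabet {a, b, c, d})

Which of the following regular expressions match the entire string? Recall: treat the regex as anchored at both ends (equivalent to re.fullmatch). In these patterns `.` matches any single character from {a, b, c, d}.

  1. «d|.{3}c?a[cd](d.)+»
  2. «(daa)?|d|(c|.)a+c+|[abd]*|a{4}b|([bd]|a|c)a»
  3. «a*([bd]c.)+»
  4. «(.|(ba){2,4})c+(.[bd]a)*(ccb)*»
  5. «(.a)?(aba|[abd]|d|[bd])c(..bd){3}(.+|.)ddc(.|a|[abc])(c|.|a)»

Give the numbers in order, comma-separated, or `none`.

5

1 → no match
2 → no match
3 → no match
4 → no match
5 → match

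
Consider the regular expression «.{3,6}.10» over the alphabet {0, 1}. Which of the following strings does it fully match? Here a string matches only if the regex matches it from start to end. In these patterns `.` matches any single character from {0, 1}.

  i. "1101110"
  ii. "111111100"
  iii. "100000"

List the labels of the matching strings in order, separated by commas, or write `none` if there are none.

i → match
ii → no match — must end with "10"
iii → no match — must end with "10"

i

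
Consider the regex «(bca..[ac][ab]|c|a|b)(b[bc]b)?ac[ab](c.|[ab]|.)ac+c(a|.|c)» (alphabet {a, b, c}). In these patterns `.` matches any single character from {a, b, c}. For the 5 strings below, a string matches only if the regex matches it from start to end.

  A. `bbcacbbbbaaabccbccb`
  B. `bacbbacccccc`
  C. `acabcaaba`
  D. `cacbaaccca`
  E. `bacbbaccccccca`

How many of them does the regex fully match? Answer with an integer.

A → no match
B → match
C → no match
D → match
E → match
Total matched: 3

3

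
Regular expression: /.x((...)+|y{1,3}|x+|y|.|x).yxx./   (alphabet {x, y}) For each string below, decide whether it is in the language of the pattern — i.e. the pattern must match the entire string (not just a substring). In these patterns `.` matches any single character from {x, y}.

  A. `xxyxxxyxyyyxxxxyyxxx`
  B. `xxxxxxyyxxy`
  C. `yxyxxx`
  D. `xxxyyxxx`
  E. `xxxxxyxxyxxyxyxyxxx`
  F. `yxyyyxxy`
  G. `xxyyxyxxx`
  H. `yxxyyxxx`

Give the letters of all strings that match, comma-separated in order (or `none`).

A → no match
B. `xxxxxxyyxxy` → match
C. `yxyxxx` → no match
D. `xxxyyxxx` → match
E → match
F. `yxyyyxxy` → match
G. `xxyyxyxxx` → match
H. `yxxyyxxx` → match

B, D, E, F, G, H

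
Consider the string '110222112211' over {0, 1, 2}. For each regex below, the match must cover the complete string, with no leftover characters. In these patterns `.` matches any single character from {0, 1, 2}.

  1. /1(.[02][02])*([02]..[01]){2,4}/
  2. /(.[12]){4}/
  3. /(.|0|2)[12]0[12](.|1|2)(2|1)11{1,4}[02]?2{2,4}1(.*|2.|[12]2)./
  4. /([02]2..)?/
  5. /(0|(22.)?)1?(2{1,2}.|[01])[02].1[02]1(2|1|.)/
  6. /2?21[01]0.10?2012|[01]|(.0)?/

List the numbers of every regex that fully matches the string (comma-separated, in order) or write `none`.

1, 3

1 → match
2 → no match
3 → match
4 → no match
5 → no match
6 → no match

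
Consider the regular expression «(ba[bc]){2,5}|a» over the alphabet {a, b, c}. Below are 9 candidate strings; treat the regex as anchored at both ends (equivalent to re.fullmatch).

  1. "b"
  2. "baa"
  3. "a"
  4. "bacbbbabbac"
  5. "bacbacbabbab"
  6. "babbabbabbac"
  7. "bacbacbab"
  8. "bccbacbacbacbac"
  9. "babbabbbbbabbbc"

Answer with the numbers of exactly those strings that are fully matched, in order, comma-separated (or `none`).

1 → no match
2 → no match
3 → match
4 → no match
5 → match
6 → match
7 → match
8 → no match
9 → no match

3, 5, 6, 7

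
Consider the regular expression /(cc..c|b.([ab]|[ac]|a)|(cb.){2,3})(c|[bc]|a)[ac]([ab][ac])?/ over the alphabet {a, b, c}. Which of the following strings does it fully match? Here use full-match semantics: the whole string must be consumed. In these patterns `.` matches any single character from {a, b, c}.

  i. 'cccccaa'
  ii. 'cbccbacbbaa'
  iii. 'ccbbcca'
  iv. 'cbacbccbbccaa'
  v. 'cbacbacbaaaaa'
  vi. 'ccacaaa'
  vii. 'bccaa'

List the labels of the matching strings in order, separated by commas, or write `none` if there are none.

i → match
ii → match
iii → match
iv → match
v → match
vi → no match
vii → match

i, ii, iii, iv, v, vii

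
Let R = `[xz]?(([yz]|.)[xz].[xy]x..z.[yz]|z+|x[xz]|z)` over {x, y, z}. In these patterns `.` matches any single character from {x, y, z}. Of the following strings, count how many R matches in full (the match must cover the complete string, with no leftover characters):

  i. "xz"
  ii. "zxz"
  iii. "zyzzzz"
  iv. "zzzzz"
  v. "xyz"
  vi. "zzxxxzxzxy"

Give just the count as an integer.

4

i. "xz" → match
ii. "zxz" → match
iii. "zyzzzz" → no match
iv. "zzzzz" → match
v. "xyz" → no match
vi. "zzxxxzxzxy" → match
Total matched: 4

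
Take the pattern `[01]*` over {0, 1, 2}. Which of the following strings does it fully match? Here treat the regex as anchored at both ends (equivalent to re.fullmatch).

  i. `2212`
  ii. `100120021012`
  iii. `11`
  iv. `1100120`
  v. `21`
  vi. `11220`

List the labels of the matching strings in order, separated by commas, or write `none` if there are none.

i → no match
ii → no match
iii → match
iv → no match
v → no match
vi → no match

iii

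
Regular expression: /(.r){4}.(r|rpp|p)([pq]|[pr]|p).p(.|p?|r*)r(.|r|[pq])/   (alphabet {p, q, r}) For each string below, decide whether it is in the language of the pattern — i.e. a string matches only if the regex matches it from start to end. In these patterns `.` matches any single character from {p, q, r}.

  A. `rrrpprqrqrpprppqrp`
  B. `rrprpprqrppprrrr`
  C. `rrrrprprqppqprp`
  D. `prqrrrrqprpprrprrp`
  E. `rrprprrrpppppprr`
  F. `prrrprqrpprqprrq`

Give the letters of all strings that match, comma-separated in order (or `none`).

C, E, F

A → no match
B → no match
C → match
D → no match
E → match
F → match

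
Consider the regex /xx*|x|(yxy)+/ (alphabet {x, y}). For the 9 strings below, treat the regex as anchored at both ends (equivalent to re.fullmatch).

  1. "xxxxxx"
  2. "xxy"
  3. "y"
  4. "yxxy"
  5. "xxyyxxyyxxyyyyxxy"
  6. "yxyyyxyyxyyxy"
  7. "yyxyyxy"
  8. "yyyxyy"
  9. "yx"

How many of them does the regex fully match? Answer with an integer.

1 → match
2 → no match
3 → no match
4 → no match
5 → no match
6 → no match
7 → no match
8 → no match
9 → no match
Total matched: 1

1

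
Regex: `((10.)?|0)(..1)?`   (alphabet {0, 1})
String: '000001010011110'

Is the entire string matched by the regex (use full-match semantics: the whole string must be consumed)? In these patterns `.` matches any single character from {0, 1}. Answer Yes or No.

No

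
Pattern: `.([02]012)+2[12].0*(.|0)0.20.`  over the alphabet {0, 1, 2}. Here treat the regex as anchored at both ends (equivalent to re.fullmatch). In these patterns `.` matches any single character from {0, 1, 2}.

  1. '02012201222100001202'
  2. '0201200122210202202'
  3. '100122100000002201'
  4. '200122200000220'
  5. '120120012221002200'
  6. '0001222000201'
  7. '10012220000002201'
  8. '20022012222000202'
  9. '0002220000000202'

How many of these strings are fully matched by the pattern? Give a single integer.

5

1 → match
2 → match
3 → match
4 → no match
5 → match
6 → no match
7 → match
8 → no match
9 → no match
Total matched: 5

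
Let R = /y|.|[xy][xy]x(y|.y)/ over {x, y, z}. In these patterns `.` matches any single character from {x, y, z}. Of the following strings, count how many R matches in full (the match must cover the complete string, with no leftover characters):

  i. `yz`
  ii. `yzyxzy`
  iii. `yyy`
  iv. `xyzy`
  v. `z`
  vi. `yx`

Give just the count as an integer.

1

i. `yz` → no match
ii. `yzyxzy` → no match
iii. `yyy` → no match
iv. `xyzy` → no match
v. `z` → match
vi. `yx` → no match
Total matched: 1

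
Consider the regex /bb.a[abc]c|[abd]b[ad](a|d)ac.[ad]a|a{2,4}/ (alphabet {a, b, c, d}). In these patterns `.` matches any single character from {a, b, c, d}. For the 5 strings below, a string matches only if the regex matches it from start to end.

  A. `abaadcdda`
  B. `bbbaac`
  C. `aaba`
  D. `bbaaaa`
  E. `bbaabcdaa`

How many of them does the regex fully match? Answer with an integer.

A → no match
B → match
C → no match
D → no match
E → no match
Total matched: 1

1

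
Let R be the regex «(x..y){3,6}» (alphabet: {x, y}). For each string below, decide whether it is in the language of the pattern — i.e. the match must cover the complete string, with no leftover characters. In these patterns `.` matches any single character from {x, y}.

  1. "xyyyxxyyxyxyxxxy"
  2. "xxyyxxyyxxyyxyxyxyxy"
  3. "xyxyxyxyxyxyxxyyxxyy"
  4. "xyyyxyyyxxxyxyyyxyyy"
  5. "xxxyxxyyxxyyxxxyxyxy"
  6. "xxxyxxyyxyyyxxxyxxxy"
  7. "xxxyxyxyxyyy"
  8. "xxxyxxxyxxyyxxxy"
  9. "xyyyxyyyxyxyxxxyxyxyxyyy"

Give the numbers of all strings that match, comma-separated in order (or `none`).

1, 2, 3, 4, 5, 6, 7, 8, 9

1 → match
2 → match
3 → match
4 → match
5 → match
6 → match
7. "xxxyxyxyxyyy" → match
8 → match
9 → match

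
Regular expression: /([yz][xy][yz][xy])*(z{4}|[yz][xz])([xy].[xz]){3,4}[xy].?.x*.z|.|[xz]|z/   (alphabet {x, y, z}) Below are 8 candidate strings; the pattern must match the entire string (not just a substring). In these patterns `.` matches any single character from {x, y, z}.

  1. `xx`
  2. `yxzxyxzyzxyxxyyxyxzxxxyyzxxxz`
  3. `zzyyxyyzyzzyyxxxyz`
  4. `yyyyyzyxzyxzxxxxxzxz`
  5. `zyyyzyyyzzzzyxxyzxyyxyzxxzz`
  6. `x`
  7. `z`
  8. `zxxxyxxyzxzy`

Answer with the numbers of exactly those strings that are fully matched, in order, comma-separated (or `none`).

2, 3, 4, 5, 6, 7

1 → no match
2 → match
3 → match
4 → match
5 → match
6 → match
7 → match
8 → no match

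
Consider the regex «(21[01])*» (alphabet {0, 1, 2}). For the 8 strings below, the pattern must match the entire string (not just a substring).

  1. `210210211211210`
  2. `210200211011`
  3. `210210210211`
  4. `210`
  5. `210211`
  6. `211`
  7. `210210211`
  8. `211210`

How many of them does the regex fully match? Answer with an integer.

1 → match
2 → no match
3 → match
4 → match
5 → match
6 → match
7 → match
8 → match
Total matched: 7

7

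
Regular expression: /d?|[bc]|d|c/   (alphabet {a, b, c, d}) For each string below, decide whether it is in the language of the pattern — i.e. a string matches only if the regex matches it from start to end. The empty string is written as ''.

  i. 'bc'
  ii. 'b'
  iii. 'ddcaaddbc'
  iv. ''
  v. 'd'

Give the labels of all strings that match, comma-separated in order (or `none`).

ii, iv, v

i → no match
ii → match
iii → no match
iv → match
v → match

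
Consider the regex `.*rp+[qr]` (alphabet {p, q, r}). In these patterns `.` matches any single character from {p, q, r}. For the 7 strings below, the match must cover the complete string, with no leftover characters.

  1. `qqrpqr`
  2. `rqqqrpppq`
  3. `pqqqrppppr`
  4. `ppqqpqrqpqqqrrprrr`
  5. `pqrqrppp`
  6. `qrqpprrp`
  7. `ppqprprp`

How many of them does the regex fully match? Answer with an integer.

1 → no match
2 → match
3 → match
4 → no match
5 → no match
6 → no match
7 → no match
Total matched: 2

2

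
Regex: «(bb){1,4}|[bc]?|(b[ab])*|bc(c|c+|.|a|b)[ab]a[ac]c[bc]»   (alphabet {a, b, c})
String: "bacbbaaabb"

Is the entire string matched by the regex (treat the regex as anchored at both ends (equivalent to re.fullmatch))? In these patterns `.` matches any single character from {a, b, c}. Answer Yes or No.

No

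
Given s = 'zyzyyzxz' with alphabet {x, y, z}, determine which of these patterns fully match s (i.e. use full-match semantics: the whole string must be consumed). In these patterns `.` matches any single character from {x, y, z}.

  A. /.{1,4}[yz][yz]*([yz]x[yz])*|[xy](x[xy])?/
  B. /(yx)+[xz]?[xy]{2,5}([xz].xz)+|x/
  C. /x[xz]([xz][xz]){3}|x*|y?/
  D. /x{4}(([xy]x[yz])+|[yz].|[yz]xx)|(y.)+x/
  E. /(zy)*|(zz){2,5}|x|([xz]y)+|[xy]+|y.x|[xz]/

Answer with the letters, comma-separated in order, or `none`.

A

A → match
B → no match
C → no match
D → no match
E → no match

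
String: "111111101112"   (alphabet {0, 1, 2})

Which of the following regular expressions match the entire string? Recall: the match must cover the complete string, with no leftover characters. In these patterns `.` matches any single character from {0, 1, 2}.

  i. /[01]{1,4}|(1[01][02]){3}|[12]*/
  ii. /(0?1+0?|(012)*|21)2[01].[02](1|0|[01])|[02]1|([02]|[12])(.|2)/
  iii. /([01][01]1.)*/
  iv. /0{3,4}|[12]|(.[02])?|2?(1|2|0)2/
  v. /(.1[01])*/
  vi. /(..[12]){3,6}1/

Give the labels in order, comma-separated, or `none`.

i → no match
ii → no match
iii → match
iv → no match
v → no match
vi → no match — must end with "1"

iii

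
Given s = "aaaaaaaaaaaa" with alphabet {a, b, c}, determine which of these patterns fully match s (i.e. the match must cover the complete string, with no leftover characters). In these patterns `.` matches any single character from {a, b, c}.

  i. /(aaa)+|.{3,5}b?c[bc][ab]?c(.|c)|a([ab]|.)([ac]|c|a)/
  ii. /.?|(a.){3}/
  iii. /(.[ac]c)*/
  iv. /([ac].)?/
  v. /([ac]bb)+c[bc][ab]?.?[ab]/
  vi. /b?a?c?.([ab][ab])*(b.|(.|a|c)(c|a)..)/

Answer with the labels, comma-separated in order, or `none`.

i → match
ii → no match
iii → no match
iv → no match
v → no match
vi → match

i, vi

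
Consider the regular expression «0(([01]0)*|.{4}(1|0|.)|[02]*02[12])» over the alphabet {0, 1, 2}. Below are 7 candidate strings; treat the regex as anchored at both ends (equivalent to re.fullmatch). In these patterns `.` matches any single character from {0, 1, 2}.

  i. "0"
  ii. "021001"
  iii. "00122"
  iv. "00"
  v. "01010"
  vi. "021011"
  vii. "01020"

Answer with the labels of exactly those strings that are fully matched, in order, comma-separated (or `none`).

i, ii, v, vi

i → match
ii → match
iii → no match
iv → no match
v → match
vi → match
vii → no match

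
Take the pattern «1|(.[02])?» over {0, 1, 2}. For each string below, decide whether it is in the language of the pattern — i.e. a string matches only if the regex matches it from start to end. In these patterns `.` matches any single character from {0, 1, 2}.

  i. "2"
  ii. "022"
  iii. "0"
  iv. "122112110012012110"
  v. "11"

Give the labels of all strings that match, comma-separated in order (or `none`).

i → no match
ii → no match
iii → no match
iv → no match
v → no match

none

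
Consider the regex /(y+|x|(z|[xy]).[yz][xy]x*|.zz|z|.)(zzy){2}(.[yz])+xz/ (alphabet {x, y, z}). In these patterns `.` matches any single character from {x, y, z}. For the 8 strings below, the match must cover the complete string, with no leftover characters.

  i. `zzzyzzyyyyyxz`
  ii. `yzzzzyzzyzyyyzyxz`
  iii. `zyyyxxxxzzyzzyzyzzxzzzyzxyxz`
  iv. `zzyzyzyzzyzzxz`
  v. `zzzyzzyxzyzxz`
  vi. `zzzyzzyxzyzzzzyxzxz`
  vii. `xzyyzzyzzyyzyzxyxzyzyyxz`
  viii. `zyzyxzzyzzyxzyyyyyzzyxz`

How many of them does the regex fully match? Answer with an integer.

7

i → match
ii → match
iii → match
iv → no match
v → match
vi → match
vii → match
viii → match
Total matched: 7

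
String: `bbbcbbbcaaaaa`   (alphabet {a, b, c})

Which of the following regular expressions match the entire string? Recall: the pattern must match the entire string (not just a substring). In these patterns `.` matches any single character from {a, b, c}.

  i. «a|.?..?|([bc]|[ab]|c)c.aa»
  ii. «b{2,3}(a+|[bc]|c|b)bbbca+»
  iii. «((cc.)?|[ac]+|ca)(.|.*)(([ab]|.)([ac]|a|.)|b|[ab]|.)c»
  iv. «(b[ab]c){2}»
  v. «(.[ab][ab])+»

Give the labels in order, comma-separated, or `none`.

i → no match
ii → match
iii → no match — must end with `c`
iv → no match — must end with `c`
v → no match

ii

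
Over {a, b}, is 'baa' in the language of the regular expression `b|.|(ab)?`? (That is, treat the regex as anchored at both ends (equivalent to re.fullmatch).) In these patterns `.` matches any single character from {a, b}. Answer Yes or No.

No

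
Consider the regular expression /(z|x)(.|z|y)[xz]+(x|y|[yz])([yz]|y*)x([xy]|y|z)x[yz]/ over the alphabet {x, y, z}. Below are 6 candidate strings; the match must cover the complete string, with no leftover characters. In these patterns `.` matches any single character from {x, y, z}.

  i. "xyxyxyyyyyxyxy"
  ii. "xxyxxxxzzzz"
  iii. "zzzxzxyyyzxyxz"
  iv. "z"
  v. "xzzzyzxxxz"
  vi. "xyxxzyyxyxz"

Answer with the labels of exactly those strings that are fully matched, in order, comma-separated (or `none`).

v, vi

i → no match
ii. "xxyxxxxzzzz" → no match
iii → no match
iv. "z" → no match
v. "xzzzyzxxxz" → match
vi. "xyxxzyyxyxz" → match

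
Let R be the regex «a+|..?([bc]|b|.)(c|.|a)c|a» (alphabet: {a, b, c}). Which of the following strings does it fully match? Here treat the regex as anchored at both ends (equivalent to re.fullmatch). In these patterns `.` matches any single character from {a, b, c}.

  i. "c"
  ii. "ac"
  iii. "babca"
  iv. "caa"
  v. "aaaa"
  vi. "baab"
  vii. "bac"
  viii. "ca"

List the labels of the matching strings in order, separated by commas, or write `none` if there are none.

i → no match
ii → no match
iii → no match
iv → no match
v → match
vi → no match
vii → no match
viii → no match

v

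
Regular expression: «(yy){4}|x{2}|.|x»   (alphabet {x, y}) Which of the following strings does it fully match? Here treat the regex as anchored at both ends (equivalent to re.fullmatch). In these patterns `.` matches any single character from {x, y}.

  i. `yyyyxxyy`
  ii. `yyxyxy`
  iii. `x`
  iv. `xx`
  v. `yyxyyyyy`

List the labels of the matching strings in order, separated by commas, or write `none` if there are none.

iii, iv

i → no match
ii → no match
iii → match
iv → match
v → no match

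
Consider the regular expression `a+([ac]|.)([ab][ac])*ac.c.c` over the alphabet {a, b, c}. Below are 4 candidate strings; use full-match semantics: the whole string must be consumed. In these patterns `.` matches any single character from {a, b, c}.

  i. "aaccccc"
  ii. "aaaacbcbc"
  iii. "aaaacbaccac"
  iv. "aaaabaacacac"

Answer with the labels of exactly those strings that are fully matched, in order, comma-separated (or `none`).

ii, iv

i. "aaccccc" → no match
ii. "aaaacbcbc" → match
iii. "aaaacbaccac" → no match
iv. "aaaabaacacac" → match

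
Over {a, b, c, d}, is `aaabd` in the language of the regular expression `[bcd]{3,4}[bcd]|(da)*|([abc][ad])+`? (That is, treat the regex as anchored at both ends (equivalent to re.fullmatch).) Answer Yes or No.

No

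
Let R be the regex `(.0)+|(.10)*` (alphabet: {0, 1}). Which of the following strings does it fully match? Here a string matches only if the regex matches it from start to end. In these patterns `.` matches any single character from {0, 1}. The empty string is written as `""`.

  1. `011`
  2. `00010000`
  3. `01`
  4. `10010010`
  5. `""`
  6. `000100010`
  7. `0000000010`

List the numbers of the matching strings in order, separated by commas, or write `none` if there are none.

5, 7

1 → no match
2 → no match
3 → no match
4 → no match
5 → match
6 → no match
7 → match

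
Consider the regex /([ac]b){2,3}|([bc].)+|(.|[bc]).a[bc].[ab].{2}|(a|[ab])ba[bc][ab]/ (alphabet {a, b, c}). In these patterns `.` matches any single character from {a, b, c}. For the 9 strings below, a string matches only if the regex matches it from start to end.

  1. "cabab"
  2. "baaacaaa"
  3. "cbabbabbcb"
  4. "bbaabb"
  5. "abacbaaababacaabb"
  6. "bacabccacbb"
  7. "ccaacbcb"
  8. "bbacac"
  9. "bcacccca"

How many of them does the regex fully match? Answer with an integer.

0

1. "cabab" → no match
2. "baaacaaa" → no match
3. "cbabbabbcb" → no match
4. "bbaabb" → no match
5 → no match
6. "bacabccacbb" → no match
7. "ccaacbcb" → no match
8. "bbacac" → no match
9. "bcacccca" → no match
Total matched: 0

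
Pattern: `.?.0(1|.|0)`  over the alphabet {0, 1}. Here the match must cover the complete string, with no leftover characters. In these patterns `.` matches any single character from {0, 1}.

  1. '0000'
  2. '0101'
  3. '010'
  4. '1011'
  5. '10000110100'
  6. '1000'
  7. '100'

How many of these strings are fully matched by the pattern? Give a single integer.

4

1 → match
2 → match
3 → no match
4 → no match
5 → no match
6 → match
7 → match
Total matched: 4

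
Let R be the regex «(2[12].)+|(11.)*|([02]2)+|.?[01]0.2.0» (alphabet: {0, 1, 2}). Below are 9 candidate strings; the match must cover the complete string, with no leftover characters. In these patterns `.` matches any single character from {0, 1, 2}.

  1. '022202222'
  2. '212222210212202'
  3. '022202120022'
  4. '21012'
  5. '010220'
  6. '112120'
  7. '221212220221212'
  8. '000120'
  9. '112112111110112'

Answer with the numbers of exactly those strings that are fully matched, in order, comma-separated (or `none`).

7, 9

1 → no match
2 → no match
3 → no match
4 → no match
5 → no match
6 → no match
7 → match
8 → no match
9 → match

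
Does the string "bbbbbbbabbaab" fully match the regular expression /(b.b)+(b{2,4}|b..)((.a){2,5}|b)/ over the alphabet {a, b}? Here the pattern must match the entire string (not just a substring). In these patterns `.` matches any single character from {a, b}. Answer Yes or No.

Yes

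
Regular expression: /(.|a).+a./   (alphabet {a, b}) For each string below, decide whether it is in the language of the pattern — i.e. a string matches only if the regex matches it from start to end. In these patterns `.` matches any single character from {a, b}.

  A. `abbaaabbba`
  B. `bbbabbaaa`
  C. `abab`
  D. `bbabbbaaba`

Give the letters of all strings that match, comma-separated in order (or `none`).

B, C

A → no match
B → match
C → match
D → no match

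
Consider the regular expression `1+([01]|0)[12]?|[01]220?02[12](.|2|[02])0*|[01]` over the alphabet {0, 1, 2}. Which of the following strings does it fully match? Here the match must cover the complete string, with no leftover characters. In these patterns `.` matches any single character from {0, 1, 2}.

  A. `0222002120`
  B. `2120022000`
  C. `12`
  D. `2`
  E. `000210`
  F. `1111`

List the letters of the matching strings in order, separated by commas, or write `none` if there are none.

F

A → no match
B → no match
C → no match
D → no match
E → no match
F → match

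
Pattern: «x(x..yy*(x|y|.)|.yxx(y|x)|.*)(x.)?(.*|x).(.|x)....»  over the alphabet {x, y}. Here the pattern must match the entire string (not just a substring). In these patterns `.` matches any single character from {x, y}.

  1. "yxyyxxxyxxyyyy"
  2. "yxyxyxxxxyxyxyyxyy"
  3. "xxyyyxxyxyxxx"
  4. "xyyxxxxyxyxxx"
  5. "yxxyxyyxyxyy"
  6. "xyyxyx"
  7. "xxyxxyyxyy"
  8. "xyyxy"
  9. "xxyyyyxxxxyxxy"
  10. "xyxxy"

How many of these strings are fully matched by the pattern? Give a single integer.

4

1 → no match — must start with "x"
2 → no match — must start with "x"
3 → match
4 → match
5 → no match — must start with "x"
6 → no match
7 → match
8 → no match
9 → match
10 → no match
Total matched: 4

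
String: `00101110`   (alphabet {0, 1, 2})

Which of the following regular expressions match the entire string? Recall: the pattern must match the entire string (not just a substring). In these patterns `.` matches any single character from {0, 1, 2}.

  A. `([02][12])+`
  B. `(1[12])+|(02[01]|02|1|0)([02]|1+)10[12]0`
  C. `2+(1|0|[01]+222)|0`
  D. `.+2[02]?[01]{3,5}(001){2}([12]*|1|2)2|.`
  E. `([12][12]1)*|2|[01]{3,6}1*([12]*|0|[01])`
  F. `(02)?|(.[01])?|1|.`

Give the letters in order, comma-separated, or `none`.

A → no match
B → no match
C → no match
D → no match
E → match
F → no match

E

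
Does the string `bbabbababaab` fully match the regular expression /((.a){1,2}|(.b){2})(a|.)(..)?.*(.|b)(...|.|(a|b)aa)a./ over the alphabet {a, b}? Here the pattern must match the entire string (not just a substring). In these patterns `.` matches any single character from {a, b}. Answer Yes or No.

Yes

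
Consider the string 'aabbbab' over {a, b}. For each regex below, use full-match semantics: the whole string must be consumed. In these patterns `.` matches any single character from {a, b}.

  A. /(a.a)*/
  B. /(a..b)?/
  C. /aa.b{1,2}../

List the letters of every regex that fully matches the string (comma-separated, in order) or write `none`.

C

A → no match
B → no match
C → match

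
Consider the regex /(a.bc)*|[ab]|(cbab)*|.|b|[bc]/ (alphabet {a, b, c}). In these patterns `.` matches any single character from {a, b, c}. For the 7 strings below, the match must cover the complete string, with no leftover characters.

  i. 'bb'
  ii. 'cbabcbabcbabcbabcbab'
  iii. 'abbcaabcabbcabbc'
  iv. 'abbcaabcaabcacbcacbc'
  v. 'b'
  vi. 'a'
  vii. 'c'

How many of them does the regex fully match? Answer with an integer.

i → no match
ii → match
iii → match
iv → match
v → match
vi → match
vii → match
Total matched: 6

6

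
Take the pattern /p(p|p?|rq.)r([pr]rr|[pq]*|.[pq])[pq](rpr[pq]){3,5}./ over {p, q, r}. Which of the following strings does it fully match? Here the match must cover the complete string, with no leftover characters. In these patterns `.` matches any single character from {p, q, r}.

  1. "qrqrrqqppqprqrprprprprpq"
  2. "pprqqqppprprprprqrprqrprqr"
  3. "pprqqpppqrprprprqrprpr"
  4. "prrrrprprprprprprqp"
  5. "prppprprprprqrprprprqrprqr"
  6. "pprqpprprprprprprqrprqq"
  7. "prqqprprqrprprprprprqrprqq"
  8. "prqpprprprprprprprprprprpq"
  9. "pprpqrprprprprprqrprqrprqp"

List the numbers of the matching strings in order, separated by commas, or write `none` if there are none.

1 → no match — must start with "p"
2 → match
3 → match
4 → match
5 → match
6 → match
7 → match
8 → match
9 → match

2, 3, 4, 5, 6, 7, 8, 9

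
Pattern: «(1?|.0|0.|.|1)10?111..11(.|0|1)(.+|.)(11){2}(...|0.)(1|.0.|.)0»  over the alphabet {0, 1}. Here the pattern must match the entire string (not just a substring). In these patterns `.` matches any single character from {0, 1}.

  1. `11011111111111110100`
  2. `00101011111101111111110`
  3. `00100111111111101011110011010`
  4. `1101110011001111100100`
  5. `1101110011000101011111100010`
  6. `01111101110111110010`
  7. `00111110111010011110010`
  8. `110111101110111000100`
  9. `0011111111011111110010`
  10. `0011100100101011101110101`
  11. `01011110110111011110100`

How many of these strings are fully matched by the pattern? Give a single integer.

7

1 → match
2 → no match
3 → no match
4 → match
5 → match
6 → match
7 → match
8 → no match
9 → match
10 → no match — must end with `0`
11 → match
Total matched: 7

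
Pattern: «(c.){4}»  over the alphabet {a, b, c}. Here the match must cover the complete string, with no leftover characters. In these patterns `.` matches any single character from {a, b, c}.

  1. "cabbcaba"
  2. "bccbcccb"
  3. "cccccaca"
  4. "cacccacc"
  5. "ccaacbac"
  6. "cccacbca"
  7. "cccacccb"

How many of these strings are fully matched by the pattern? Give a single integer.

4

1 → no match
2 → no match — must start with "c"
3 → match
4 → match
5 → no match
6 → match
7 → match
Total matched: 4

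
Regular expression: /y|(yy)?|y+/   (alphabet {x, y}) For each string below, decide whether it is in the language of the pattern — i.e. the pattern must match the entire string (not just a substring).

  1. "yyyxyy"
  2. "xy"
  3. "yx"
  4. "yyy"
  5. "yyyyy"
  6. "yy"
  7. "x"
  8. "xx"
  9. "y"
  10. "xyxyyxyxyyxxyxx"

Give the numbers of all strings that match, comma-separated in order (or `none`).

1 → no match
2 → no match
3 → no match
4 → match
5 → match
6 → match
7 → no match
8 → no match
9 → match
10 → no match

4, 5, 6, 9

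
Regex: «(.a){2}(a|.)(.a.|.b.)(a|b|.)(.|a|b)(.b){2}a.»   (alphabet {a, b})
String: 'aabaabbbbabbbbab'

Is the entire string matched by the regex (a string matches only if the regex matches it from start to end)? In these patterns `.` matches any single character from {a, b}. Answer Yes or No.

Yes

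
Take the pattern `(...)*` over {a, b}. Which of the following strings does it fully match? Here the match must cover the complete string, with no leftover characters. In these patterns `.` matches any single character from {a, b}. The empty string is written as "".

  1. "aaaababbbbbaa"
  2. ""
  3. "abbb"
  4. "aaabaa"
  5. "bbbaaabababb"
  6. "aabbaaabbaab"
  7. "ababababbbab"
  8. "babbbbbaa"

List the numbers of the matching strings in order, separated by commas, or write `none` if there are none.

2, 4, 5, 6, 7, 8

1 → no match
2. "" → match
3. "abbb" → no match
4. "aaabaa" → match
5. "bbbaaabababb" → match
6. "aabbaaabbaab" → match
7. "ababababbbab" → match
8. "babbbbbaa" → match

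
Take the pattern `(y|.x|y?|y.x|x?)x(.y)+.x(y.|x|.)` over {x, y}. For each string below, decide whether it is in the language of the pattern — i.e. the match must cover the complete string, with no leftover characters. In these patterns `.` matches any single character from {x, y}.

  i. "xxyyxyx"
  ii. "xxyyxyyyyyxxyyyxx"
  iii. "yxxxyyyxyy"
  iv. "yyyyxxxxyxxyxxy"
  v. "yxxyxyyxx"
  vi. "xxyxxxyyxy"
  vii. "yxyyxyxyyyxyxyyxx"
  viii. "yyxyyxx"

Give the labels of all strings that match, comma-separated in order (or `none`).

i → match
ii → no match
iii → match
iv → no match
v → match
vi → no match
vii → match
viii → no match

i, iii, v, vii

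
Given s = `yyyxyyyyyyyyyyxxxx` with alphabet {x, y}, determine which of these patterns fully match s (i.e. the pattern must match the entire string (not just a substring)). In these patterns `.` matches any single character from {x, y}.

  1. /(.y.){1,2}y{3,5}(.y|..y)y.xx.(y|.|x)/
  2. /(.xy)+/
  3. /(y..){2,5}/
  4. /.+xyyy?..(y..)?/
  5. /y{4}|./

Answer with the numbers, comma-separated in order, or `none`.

1 → match
2 → no match — must end with `xy`
3 → no match
4 → no match
5 → no match

1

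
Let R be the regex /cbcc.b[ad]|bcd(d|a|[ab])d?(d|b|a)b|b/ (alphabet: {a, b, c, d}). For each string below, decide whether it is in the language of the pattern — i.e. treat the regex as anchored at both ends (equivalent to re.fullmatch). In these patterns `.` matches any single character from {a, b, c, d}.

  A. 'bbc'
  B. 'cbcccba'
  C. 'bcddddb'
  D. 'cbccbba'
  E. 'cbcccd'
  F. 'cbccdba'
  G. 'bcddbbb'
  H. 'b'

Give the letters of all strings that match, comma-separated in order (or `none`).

B, C, D, F, H

A → no match
B → match
C → match
D → match
E → no match
F → match
G → no match
H → match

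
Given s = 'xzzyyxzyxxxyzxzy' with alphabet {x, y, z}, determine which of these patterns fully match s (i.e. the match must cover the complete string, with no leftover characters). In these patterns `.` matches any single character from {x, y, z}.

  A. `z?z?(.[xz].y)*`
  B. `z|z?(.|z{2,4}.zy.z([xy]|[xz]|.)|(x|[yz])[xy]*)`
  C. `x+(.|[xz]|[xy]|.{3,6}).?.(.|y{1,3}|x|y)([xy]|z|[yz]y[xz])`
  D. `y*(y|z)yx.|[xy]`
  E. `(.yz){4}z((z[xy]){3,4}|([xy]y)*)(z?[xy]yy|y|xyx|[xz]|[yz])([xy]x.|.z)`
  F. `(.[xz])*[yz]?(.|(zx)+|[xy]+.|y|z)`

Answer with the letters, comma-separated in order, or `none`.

A → match
B → no match
C → no match
D → no match
E → no match
F → no match

A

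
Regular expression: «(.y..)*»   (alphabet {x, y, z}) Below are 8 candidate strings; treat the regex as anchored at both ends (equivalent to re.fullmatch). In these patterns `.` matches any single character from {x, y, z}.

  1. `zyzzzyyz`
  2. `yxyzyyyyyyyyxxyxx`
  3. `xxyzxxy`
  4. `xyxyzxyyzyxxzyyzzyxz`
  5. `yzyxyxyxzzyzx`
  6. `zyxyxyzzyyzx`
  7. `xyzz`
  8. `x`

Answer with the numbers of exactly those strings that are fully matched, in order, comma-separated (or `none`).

1, 6, 7

1 → match
2 → no match
3 → no match
4 → no match
5 → no match
6 → match
7 → match
8 → no match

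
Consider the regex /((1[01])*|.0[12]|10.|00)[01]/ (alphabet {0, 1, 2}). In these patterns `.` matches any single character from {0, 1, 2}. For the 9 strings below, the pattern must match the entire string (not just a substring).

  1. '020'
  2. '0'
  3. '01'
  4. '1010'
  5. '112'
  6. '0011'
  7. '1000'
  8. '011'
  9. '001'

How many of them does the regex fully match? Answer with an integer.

1. '020' → no match
2. '0' → match
3. '01' → no match
4. '1010' → match
5. '112' → no match
6. '0011' → match
7. '1000' → match
8. '011' → no match
9. '001' → match
Total matched: 5

5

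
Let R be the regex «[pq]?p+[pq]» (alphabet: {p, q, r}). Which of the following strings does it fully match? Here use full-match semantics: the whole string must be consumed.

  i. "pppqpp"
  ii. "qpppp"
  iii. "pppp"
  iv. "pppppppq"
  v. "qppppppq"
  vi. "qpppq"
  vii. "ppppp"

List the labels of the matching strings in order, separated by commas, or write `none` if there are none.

i → no match
ii → match
iii → match
iv → match
v → match
vi → match
vii → match

ii, iii, iv, v, vi, vii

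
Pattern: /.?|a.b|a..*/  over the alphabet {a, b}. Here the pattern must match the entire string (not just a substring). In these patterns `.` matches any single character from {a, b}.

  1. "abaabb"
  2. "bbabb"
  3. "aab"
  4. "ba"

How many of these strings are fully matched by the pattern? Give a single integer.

1 → match
2 → no match
3 → match
4 → no match
Total matched: 2

2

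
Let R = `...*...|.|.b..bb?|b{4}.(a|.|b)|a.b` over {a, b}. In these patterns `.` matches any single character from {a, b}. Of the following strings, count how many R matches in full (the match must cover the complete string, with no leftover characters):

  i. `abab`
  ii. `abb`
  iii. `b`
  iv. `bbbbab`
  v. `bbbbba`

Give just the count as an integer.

i → no match
ii → match
iii → match
iv → match
v → match
Total matched: 4

4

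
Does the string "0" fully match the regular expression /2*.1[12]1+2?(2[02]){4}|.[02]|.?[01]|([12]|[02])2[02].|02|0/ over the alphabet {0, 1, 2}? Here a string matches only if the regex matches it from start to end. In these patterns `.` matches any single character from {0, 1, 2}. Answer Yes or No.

Yes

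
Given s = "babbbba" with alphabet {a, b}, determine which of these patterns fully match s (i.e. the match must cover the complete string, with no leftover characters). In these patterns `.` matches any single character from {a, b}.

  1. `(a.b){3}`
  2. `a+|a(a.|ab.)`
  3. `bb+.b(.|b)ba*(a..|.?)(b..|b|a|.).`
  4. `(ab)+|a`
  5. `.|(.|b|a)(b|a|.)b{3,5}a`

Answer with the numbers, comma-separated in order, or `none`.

1 → no match — must start with "a"
2 → no match — must start with "a"
3 → no match — must start with "bb"
4 → no match
5 → match

5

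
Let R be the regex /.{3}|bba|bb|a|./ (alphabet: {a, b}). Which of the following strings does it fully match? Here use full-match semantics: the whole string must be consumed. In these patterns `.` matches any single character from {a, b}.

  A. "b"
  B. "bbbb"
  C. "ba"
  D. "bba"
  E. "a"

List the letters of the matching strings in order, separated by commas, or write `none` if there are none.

A → match
B → no match
C → no match
D → match
E → match

A, D, E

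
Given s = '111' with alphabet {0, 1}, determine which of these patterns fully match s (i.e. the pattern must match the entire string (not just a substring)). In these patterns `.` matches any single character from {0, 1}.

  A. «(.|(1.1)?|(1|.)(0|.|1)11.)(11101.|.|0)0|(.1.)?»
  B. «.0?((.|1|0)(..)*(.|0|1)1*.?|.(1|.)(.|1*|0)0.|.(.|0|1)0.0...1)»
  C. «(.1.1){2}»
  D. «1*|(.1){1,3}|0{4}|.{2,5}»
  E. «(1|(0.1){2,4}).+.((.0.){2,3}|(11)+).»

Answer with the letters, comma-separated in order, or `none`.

A, B, D

A → match
B → match
C → no match
D → match
E → no match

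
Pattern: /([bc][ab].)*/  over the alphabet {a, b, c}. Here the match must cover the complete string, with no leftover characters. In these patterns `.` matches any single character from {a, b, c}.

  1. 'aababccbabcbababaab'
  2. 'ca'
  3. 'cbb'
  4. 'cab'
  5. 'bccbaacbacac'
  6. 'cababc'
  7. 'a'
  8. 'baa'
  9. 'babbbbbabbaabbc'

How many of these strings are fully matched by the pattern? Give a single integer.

4

1 → no match
2 → no match
3 → match
4 → match
5 → no match
6 → no match
7 → no match
8 → match
9 → match
Total matched: 4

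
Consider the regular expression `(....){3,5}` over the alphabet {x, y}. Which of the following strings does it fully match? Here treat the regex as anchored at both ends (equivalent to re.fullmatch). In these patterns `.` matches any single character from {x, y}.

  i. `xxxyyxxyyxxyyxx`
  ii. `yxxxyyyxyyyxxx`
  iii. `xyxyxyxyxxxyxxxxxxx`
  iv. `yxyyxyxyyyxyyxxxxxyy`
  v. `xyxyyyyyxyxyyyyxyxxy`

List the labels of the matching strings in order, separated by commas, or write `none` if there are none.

i → no match
ii → no match
iii → no match
iv → match
v → match

iv, v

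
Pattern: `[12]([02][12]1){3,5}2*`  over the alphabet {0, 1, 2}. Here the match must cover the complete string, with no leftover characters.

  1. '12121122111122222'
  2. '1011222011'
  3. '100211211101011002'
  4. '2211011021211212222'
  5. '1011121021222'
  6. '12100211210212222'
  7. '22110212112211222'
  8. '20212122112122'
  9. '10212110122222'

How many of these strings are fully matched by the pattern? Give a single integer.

0

1 → no match
2 → no match
3 → no match
4 → no match
5 → no match
6 → no match
7 → no match
8 → no match
9 → no match
Total matched: 0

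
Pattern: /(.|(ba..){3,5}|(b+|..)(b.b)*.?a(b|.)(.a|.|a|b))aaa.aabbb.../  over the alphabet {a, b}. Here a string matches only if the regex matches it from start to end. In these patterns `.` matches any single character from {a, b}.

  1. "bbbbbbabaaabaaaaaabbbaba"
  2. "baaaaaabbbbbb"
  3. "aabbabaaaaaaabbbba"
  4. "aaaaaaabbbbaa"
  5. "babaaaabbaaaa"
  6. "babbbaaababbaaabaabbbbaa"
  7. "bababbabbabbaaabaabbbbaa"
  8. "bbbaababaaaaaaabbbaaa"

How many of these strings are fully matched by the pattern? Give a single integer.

1 → match
2 → match
3 → no match
4 → match
5 → no match
6 → match
7 → match
8 → no match
Total matched: 5

5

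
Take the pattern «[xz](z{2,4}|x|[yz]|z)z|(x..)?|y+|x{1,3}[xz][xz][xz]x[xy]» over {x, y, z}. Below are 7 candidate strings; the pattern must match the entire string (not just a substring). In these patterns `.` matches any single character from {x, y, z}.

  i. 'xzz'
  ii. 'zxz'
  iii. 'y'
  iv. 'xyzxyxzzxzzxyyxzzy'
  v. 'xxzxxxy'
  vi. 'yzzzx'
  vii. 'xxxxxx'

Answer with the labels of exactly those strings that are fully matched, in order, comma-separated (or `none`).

i → match
ii → match
iii → match
iv → no match
v → match
vi → no match
vii → match

i, ii, iii, v, vii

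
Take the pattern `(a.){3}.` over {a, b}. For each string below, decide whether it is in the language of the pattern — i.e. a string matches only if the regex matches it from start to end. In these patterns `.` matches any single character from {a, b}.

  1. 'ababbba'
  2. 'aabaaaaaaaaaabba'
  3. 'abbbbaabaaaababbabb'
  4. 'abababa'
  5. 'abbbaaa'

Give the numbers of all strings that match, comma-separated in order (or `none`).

1 → no match
2 → no match
3 → no match
4 → match
5 → no match

4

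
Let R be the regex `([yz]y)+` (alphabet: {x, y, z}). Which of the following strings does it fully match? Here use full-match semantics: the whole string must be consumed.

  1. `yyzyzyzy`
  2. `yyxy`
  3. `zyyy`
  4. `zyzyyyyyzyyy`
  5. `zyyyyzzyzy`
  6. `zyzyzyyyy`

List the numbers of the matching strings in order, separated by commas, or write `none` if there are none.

1, 3, 4

1 → match
2 → no match
3 → match
4 → match
5 → no match
6 → no match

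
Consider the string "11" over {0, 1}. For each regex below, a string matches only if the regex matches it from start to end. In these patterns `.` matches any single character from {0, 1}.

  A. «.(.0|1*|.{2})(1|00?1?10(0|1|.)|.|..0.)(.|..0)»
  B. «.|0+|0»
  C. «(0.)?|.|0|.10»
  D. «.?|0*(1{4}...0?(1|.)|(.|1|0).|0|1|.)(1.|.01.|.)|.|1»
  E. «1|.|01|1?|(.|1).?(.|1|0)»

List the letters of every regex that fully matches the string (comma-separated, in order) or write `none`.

D, E

A → no match
B → no match
C → no match
D → match
E → match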